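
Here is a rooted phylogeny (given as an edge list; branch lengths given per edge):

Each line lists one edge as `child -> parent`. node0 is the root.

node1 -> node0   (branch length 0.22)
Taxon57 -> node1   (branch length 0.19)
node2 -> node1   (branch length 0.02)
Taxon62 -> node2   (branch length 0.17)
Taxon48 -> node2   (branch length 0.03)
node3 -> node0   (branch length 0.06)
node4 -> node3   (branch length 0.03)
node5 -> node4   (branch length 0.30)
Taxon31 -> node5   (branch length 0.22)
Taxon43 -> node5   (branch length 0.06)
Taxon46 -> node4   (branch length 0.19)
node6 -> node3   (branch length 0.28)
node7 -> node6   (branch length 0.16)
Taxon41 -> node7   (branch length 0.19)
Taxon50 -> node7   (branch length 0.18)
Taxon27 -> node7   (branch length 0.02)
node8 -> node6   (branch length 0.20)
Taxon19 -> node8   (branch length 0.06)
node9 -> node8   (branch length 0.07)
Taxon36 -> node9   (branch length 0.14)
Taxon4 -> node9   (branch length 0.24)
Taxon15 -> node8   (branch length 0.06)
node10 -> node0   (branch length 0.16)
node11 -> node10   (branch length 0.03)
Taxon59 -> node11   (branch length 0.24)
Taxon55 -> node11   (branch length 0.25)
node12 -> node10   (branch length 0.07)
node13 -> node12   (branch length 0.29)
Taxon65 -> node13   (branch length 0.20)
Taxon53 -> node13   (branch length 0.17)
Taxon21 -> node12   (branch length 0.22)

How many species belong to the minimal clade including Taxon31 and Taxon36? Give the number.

The MRCA of Taxon31 and Taxon36 is the node subtending (((Taxon31,Taxon43),Taxon46),((Taxon41,Taxon50,Taxon27),(Taxon19,(Taxon36,Taxon4),Taxon15))).
That clade contains 10 terminal taxa: Taxon15, Taxon19, Taxon27, Taxon31, Taxon36, Taxon4, Taxon41, Taxon43, Taxon46, Taxon50.

10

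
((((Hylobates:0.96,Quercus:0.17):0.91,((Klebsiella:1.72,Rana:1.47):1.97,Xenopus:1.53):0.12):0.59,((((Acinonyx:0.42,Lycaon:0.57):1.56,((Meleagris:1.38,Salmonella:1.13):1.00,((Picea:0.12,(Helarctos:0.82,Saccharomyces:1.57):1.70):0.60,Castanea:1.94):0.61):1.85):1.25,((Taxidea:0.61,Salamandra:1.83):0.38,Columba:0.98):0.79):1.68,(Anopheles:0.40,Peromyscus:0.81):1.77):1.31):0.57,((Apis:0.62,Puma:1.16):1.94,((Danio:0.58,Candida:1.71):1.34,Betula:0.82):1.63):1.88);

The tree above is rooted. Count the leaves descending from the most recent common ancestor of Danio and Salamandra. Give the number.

23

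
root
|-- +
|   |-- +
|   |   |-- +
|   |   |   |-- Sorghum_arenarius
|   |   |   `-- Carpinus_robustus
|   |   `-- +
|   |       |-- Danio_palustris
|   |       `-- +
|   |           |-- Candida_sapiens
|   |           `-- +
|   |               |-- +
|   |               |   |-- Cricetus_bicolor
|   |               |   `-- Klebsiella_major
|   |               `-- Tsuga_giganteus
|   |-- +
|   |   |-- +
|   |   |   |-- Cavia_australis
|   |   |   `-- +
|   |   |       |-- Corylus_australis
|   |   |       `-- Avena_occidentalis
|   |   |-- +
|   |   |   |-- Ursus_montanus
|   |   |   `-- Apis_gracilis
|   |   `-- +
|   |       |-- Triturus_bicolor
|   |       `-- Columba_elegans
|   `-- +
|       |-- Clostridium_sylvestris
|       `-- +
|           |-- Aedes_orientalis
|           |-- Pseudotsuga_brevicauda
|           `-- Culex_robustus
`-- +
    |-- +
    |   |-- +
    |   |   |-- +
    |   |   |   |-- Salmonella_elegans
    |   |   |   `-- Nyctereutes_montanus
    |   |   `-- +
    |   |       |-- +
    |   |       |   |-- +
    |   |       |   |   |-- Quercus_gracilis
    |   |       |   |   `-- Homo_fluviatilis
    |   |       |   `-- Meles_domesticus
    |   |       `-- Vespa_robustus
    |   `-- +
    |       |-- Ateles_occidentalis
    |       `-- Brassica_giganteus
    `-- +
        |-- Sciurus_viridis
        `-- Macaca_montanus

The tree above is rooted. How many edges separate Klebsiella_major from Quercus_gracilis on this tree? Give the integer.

14

The MRCA of Klebsiella_major and Quercus_gracilis is the root of the tree.
From Klebsiella_major up to that node: 7 branches. From Quercus_gracilis up to the same node: 7 branches. Total: 7 + 7 = 14.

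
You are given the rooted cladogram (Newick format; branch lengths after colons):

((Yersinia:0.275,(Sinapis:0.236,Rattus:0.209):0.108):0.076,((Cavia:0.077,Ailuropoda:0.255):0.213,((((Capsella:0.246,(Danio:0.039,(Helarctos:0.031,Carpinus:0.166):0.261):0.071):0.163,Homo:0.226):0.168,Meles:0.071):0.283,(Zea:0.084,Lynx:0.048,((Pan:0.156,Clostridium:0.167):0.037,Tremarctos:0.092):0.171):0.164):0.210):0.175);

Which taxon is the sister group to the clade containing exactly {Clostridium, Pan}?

The clade containing exactly {Clostridium, Pan} attaches to the tree at the node subtending ((Pan,Clostridium),Tremarctos).
The other lineage descending from that same node — the sister group — is the single tip Tremarctos.

Tremarctos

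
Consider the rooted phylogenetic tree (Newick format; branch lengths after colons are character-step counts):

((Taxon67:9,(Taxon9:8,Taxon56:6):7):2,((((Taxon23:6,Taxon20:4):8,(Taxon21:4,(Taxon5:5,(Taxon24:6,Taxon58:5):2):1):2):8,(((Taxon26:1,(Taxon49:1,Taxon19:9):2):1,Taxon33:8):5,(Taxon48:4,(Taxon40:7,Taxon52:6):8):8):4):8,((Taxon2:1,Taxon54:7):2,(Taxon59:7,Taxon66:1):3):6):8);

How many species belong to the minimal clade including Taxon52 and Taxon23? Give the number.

The MRCA of Taxon52 and Taxon23 is the node subtending (((Taxon23,Taxon20),(Taxon21,(Taxon5,(Taxon24,Taxon58)))),(((Taxon26,(Taxon49,Taxon19)),Taxon33),(Taxon48,(Taxon40,Taxon52)))).
That clade contains 13 terminal taxa: Taxon19, Taxon20, Taxon21, Taxon23, Taxon24, Taxon26, Taxon33, Taxon40, Taxon48, Taxon49, Taxon5, Taxon52, Taxon58.

13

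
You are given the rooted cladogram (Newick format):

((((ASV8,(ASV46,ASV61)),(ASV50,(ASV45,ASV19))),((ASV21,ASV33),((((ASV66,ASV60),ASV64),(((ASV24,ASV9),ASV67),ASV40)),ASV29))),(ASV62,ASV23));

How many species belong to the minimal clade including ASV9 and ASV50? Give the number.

The MRCA of ASV9 and ASV50 is the node subtending (((ASV8,(ASV46,ASV61)),(ASV50,(ASV45,ASV19))),((ASV21,ASV33),((((ASV66,ASV60),ASV64),(((ASV24,ASV9),ASV67),ASV40)),ASV29))).
That clade contains 16 terminal taxa: ASV19, ASV21, ASV24, ASV29, ASV33, ASV40, ASV45, ASV46, ASV50, ASV60, ASV61, ASV64, ASV66, ASV67, ASV8, ASV9.

16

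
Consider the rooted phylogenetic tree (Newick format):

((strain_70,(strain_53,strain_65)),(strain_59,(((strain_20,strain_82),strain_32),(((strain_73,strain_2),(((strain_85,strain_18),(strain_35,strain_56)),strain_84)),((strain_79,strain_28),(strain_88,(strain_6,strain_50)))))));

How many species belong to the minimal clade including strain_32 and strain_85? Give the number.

15

The MRCA of strain_32 and strain_85 is the node subtending (((strain_20,strain_82),strain_32),(((strain_73,strain_2),(((strain_85,strain_18),(strain_35,strain_56)),strain_84)),((strain_79,strain_28),(strain_88,(strain_6,strain_50))))).
That clade contains 15 terminal taxa: strain_18, strain_2, strain_20, strain_28, strain_32, strain_35, strain_50, strain_56, strain_6, strain_73, strain_79, strain_82, strain_84, strain_85, strain_88.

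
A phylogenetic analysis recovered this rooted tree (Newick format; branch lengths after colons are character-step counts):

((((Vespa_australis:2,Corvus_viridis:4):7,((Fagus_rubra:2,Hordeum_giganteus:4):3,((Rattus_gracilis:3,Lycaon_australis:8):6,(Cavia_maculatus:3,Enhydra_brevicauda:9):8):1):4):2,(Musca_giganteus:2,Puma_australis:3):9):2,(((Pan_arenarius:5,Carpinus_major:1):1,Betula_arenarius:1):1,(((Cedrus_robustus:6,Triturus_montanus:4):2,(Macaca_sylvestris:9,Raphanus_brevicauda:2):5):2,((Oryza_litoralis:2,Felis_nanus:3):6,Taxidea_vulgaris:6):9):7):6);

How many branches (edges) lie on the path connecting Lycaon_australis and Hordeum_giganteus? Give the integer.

The MRCA of Lycaon_australis and Hordeum_giganteus is the node subtending ((Fagus_rubra,Hordeum_giganteus),((Rattus_gracilis,Lycaon_australis),(Cavia_maculatus,Enhydra_brevicauda))).
From Lycaon_australis up to that node: 3 branches. From Hordeum_giganteus up to the same node: 2 branches. Total: 3 + 2 = 5.

5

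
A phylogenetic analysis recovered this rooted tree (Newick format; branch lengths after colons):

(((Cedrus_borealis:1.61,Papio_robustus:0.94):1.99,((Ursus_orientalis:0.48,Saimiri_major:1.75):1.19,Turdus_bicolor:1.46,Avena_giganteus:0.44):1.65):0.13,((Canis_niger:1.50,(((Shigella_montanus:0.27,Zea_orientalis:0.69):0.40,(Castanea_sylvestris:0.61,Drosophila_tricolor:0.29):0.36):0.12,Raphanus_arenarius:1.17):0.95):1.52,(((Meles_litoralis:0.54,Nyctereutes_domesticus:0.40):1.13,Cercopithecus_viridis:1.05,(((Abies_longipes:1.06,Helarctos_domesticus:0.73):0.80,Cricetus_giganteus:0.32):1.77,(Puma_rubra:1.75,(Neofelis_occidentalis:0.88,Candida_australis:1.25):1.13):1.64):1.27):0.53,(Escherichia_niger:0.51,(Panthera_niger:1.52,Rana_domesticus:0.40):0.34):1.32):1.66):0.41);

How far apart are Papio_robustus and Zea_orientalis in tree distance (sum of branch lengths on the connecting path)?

7.15

The path runs Papio_robustus → … → MRCA → … → Zea_orientalis; the MRCA is the root of the tree.
Branch lengths along that path: 0.94 + 1.99 + 0.13 + 0.41 + 1.52 + 0.95 + 0.12 + 0.40 + 0.69 = 7.15.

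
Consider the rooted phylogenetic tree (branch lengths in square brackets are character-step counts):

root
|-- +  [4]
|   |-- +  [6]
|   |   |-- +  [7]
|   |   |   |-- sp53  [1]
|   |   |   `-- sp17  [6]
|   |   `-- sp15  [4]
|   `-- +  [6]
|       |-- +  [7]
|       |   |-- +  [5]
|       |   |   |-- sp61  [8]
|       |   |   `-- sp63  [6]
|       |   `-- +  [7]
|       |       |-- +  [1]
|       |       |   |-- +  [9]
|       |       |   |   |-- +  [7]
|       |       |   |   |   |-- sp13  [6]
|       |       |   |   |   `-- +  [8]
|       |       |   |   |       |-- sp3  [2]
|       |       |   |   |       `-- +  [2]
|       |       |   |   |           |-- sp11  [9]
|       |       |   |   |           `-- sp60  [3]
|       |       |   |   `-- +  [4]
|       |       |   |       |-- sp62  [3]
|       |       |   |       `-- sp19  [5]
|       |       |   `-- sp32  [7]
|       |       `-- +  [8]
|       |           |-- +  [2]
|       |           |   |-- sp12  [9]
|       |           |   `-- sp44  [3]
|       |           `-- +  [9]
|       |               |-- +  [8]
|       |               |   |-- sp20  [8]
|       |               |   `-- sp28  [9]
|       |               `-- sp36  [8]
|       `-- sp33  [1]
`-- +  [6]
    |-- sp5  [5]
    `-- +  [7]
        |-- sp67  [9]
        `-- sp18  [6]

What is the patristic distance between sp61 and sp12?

39

The path runs sp61 → … → MRCA → … → sp12; the MRCA is the node subtending ((sp61,sp63),((((sp13,(sp3,(sp11,sp60))),(sp62,sp19)),sp32),((sp12,sp44),((sp20,sp28),sp36)))).
Branch lengths along that path: 8 + 5 + 7 + 8 + 2 + 9 = 39.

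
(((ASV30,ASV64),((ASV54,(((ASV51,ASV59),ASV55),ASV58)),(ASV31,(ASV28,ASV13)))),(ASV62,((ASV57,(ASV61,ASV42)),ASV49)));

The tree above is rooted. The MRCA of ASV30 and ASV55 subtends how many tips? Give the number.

The MRCA of ASV30 and ASV55 is the node subtending ((ASV30,ASV64),((ASV54,(((ASV51,ASV59),ASV55),ASV58)),(ASV31,(ASV28,ASV13)))).
That clade contains 10 terminal taxa: ASV13, ASV28, ASV30, ASV31, ASV51, ASV54, ASV55, ASV58, ASV59, ASV64.

10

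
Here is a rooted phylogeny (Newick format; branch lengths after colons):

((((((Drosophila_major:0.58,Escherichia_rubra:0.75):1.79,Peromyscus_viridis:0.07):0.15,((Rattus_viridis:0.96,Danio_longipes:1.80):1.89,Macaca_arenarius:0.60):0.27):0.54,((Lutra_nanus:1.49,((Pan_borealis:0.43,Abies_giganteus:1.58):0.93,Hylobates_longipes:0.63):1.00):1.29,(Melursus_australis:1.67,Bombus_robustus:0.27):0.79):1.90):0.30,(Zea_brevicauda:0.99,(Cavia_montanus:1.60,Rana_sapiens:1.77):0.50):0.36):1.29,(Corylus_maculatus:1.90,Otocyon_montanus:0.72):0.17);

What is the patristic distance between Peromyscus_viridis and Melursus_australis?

5.12

The path runs Peromyscus_viridis → … → MRCA → … → Melursus_australis; the MRCA is the node subtending ((((Drosophila_major,Escherichia_rubra),Peromyscus_viridis),((Rattus_viridis,Danio_longipes),Macaca_arenarius)),((Lutra_nanus,((Pan_borealis,Abies_giganteus),Hylobates_longipes)),(Melursus_australis,Bombus_robustus))).
Branch lengths along that path: 0.07 + 0.15 + 0.54 + 1.90 + 0.79 + 1.67 = 5.12.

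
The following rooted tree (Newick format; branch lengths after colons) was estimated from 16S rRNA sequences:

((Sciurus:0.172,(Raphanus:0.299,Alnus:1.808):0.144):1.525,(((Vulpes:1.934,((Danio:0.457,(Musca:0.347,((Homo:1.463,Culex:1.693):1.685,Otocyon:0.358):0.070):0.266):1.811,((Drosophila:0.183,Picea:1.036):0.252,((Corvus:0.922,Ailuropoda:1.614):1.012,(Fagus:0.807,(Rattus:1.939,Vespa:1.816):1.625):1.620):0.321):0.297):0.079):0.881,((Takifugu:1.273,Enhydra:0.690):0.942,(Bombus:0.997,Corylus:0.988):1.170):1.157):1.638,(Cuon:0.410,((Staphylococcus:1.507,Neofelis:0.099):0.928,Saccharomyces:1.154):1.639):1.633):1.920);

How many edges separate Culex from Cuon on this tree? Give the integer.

The MRCA of Culex and Cuon is the node subtending (((Vulpes,((Danio,(Musca,((Homo,Culex),Otocyon))),((Drosophila,Picea),((Corvus,Ailuropoda),(Fagus,(Rattus,Vespa)))))),((Takifugu,Enhydra),(Bombus,Corylus))),(Cuon,((Staphylococcus,Neofelis),Saccharomyces))).
From Culex up to that node: 8 branches. From Cuon up to the same node: 2 branches. Total: 8 + 2 = 10.

10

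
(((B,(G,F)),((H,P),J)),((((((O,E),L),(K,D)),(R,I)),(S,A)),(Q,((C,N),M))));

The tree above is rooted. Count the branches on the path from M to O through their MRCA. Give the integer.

The MRCA of M and O is the node subtending ((((((O,E),L),(K,D)),(R,I)),(S,A)),(Q,((C,N),M))).
From M up to that node: 3 branches. From O up to the same node: 6 branches. Total: 3 + 6 = 9.

9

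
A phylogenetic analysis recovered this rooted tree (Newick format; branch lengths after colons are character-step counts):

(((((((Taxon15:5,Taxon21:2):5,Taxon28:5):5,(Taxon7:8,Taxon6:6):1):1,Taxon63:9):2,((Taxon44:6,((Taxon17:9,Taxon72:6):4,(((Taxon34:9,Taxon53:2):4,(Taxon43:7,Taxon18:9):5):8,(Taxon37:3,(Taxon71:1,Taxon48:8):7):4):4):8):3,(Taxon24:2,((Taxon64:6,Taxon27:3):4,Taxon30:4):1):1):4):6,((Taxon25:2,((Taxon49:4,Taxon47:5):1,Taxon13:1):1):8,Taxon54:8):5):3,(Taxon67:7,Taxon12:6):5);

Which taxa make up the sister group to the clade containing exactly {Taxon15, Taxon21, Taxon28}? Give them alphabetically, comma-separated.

The clade containing exactly {Taxon15, Taxon21, Taxon28} attaches to the tree at the node subtending (((Taxon15,Taxon21),Taxon28),(Taxon7,Taxon6)).
The other lineage descending from that same node — the sister group — is (Taxon7,Taxon6); its 2 tips in alphabetical order are the answer.

Taxon6, Taxon7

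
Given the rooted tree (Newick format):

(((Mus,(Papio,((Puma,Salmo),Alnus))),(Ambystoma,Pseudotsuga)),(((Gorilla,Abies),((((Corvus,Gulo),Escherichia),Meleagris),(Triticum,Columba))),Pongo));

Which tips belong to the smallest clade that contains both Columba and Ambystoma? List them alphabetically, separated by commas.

Tracing Columba: it sits inside (Triticum,Columba).
Tracing Ambystoma: it sits inside (Ambystoma,Pseudotsuga).
The smallest clade enclosing both is the whole tree (their MRCA is the root), so the answer is all 16 tips in alphabetical order.

Abies, Alnus, Ambystoma, Columba, Corvus, Escherichia, Gorilla, Gulo, Meleagris, Mus, Papio, Pongo, Pseudotsuga, Puma, Salmo, Triticum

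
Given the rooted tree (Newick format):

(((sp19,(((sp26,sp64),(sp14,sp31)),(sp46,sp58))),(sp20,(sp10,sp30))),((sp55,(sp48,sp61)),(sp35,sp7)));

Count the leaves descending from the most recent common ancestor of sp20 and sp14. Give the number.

10

The MRCA of sp20 and sp14 is the node subtending ((sp19,(((sp26,sp64),(sp14,sp31)),(sp46,sp58))),(sp20,(sp10,sp30))).
That clade contains 10 terminal taxa: sp10, sp14, sp19, sp20, sp26, sp30, sp31, sp46, sp58, sp64.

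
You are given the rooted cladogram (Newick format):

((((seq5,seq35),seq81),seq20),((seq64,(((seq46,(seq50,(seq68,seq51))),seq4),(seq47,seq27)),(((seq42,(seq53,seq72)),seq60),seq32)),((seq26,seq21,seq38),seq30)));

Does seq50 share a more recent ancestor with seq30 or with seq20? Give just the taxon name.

The MRCA of seq50 and seq30 subtends ((seq64,(((seq46,(seq50,(seq68,seq51))),seq4),(seq47,seq27)),(((seq42,(seq53,seq72)),seq60),seq32)),((seq26,seq21,seq38),seq30)) (17 taxa).
The MRCA of seq50 and seq20 is the root, subtending the entire tree (21 taxa).
The first is nested inside the second, so seq50 shares a more recent common ancestor with seq30.

seq30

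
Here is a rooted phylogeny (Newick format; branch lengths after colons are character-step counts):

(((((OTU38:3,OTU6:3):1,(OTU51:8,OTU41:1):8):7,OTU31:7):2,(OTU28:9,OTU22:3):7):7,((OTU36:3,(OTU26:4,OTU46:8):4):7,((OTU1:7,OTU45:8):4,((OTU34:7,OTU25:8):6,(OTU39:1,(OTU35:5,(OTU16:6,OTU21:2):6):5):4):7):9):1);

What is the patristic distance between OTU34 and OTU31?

The path runs OTU34 → … → MRCA → … → OTU31; the MRCA is the root of the tree.
Branch lengths along that path: 7 + 6 + 7 + 9 + 1 + 7 + 2 + 7 = 46.

46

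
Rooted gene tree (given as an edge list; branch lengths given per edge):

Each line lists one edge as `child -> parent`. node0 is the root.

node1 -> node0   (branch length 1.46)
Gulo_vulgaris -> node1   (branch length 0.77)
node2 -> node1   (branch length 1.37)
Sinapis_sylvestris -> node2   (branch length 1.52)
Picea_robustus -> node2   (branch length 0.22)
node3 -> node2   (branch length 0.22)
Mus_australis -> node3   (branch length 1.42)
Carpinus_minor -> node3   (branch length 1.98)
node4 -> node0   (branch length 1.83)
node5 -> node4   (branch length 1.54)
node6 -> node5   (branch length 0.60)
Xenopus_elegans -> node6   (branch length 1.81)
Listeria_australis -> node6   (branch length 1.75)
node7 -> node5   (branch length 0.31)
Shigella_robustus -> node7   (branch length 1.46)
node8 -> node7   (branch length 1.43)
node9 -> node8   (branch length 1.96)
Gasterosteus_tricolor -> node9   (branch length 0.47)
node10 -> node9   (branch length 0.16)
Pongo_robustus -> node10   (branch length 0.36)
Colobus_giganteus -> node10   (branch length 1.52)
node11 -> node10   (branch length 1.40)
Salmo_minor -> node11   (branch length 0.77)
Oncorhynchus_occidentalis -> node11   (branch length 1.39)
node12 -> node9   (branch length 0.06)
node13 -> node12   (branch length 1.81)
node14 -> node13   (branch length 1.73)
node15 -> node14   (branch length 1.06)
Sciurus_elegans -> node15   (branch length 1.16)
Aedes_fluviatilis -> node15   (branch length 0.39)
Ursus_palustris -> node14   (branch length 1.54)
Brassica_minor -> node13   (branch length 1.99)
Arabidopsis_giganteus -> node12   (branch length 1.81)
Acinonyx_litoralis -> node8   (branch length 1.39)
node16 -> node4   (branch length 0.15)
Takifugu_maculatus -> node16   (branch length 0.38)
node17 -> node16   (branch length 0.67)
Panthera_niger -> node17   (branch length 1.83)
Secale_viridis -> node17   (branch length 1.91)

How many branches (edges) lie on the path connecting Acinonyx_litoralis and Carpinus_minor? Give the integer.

9

The MRCA of Acinonyx_litoralis and Carpinus_minor is the root of the tree.
From Acinonyx_litoralis up to that node: 5 branches. From Carpinus_minor up to the same node: 4 branches. Total: 5 + 4 = 9.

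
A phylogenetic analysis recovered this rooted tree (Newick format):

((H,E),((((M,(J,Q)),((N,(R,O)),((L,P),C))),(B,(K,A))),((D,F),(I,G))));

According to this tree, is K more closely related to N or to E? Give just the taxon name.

N

The MRCA of K and N subtends (((M,(J,Q)),((N,(R,O)),((L,P),C))),(B,(K,A))) (12 taxa).
The MRCA of K and E is the root, subtending the entire tree (18 taxa).
The first is nested inside the second, so K shares a more recent common ancestor with N.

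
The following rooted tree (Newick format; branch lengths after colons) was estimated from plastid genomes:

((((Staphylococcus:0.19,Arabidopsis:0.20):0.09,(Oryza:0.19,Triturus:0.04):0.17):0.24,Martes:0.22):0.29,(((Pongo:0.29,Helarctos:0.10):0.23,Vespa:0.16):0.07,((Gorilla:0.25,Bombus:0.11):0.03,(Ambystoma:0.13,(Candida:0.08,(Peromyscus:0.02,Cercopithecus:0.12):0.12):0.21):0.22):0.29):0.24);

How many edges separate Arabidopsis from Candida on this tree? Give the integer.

9

The MRCA of Arabidopsis and Candida is the root of the tree.
From Arabidopsis up to that node: 4 branches. From Candida up to the same node: 5 branches. Total: 4 + 5 = 9.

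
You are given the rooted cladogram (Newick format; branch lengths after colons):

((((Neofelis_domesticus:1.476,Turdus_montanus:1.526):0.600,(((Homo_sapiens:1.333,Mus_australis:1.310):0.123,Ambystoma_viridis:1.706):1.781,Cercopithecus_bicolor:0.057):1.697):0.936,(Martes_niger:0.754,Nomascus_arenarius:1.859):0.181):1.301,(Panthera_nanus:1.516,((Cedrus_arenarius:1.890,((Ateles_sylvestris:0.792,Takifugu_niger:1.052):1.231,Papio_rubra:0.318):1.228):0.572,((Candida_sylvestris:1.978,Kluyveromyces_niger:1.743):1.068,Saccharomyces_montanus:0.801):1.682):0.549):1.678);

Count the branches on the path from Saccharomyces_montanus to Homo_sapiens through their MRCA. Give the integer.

The MRCA of Saccharomyces_montanus and Homo_sapiens is the root of the tree.
From Saccharomyces_montanus up to that node: 4 branches. From Homo_sapiens up to the same node: 6 branches. Total: 4 + 6 = 10.

10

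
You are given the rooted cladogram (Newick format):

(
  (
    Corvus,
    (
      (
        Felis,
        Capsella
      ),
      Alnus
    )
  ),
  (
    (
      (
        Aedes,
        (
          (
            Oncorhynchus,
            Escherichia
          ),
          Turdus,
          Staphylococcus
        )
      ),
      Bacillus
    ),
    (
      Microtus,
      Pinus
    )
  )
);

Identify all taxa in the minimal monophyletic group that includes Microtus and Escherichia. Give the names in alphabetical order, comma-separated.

Aedes, Bacillus, Escherichia, Microtus, Oncorhynchus, Pinus, Staphylococcus, Turdus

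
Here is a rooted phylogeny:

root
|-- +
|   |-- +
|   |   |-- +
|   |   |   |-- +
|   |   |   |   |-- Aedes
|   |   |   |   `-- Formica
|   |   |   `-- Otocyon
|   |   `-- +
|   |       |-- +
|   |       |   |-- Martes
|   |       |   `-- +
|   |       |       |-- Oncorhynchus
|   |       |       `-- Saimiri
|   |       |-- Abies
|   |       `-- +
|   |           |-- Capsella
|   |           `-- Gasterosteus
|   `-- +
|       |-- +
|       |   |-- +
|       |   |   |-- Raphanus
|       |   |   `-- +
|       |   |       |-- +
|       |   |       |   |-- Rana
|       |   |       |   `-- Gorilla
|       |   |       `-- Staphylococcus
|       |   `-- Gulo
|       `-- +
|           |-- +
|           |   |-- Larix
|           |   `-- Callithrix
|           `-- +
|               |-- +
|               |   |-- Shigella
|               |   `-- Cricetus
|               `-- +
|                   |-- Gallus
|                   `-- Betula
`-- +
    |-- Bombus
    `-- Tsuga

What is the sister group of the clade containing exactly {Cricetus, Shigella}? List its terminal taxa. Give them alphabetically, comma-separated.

Betula, Gallus

The clade containing exactly {Cricetus, Shigella} attaches to the tree at the node subtending ((Shigella,Cricetus),(Gallus,Betula)).
The other lineage descending from that same node — the sister group — is (Gallus,Betula); its 2 tips in alphabetical order are the answer.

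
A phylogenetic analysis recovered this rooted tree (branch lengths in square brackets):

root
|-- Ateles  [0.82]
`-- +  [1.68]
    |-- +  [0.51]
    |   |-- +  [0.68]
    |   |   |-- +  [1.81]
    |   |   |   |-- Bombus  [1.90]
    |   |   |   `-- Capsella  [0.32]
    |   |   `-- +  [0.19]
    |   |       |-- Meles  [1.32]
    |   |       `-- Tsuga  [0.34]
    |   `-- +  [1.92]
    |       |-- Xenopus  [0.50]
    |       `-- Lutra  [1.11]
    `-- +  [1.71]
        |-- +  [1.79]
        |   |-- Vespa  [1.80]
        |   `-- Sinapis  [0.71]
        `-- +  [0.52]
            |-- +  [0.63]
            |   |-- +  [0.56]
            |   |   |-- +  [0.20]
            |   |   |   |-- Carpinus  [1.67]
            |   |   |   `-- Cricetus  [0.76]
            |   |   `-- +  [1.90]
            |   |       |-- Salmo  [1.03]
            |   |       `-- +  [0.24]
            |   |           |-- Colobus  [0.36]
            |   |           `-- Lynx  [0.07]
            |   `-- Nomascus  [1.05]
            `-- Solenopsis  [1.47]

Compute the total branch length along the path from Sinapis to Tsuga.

5.93

The path runs Sinapis → … → MRCA → … → Tsuga; the MRCA is the node subtending ((((Bombus,Capsella),(Meles,Tsuga)),(Xenopus,Lutra)),((Vespa,Sinapis),((((Carpinus,Cricetus),(Salmo,(Colobus,Lynx))),Nomascus),Solenopsis))).
Branch lengths along that path: 0.71 + 1.79 + 1.71 + 0.51 + 0.68 + 0.19 + 0.34 = 5.93.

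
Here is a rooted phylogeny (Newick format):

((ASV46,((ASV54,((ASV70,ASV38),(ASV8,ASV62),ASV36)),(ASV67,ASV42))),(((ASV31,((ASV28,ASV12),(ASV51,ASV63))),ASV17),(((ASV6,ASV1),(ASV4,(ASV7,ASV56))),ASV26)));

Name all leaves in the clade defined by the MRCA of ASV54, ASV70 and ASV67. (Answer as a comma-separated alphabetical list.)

Tracing ASV54: it sits inside (ASV54,((ASV70,ASV38),(ASV8,ASV62),ASV36)).
Tracing ASV70: it sits inside (ASV70,ASV38).
Tracing ASV67: it sits inside (ASV67,ASV42).
The smallest clade enclosing all 3 is ((ASV54,((ASV70,ASV38),(ASV8,ASV62),ASV36)),(ASV67,ASV42)); the answer is its 8 terminal taxa in alphabetical order.

ASV36, ASV38, ASV42, ASV54, ASV62, ASV67, ASV70, ASV8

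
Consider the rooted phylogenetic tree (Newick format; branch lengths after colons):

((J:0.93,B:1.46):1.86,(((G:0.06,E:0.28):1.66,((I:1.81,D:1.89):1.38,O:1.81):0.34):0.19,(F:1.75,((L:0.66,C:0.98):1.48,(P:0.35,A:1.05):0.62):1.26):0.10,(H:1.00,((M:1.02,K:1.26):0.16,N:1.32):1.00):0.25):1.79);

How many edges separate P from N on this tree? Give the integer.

7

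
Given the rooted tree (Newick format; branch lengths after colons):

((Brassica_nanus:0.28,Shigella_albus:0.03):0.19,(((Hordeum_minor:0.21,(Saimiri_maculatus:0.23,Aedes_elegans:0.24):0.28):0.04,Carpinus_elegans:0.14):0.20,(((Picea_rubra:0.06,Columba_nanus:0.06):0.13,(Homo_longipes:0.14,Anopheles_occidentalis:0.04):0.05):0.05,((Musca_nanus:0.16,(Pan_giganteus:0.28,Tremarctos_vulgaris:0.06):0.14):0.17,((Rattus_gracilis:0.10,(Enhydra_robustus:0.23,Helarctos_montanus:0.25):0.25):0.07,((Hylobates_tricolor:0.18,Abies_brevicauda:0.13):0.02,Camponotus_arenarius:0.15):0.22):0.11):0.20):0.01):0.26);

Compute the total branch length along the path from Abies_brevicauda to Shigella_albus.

1.17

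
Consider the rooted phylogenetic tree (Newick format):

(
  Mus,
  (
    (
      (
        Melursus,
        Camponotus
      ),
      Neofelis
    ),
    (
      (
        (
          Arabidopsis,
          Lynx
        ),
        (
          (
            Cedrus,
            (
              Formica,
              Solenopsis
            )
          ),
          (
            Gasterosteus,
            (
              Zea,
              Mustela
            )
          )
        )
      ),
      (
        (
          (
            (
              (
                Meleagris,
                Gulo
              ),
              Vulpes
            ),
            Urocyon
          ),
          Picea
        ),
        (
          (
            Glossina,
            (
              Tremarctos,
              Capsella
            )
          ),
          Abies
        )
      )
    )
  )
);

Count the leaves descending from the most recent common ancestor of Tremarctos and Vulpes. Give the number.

9

The MRCA of Tremarctos and Vulpes is the node subtending (((((Meleagris,Gulo),Vulpes),Urocyon),Picea),((Glossina,(Tremarctos,Capsella)),Abies)).
That clade contains 9 terminal taxa: Abies, Capsella, Glossina, Gulo, Meleagris, Picea, Tremarctos, Urocyon, Vulpes.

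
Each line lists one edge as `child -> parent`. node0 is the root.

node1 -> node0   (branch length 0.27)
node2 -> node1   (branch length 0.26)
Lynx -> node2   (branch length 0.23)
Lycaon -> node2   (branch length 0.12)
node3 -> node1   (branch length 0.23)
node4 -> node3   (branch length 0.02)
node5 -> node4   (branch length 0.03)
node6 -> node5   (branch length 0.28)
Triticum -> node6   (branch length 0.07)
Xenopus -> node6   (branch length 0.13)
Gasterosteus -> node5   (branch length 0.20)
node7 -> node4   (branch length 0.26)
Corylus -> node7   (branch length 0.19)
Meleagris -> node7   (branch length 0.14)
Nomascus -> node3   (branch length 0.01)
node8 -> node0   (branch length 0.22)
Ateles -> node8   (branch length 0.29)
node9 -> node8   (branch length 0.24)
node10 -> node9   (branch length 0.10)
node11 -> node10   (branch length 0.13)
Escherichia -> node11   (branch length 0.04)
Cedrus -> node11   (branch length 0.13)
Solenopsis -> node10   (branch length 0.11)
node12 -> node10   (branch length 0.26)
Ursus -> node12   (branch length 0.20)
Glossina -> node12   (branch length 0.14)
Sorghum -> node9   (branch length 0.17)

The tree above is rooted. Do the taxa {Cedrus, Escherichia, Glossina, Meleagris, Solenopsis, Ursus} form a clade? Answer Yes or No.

The MRCA of the listed taxa is the root, so the smallest clade containing them is the whole tree.
That clade also contains Ateles, Corylus, Gasterosteus, Lycaon, Lynx, Nomascus, Sorghum, Triticum, Xenopus, which are not in the proposed group, so the group is not monophyletic.

No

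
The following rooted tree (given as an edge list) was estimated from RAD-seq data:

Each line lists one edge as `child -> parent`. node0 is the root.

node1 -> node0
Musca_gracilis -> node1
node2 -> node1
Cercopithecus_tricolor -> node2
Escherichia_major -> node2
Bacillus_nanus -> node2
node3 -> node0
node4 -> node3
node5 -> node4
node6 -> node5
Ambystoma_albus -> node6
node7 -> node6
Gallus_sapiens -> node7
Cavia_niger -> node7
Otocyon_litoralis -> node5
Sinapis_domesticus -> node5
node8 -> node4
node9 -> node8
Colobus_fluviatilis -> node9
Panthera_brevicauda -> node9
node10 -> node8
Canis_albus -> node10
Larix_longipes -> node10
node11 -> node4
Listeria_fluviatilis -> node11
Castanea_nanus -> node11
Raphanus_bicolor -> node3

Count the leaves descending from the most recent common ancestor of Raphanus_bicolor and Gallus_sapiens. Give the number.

The MRCA of Raphanus_bicolor and Gallus_sapiens is the node subtending ((((Ambystoma_albus,(Gallus_sapiens,Cavia_niger)),Otocyon_litoralis,Sinapis_domesticus),((Colobus_fluviatilis,Panthera_brevicauda),(Canis_albus,Larix_longipes)),(Listeria_fluviatilis,Castanea_nanus)),Raphanus_bicolor).
That clade contains 12 terminal taxa: Ambystoma_albus, Canis_albus, Castanea_nanus, Cavia_niger, Colobus_fluviatilis, Gallus_sapiens, Larix_longipes, Listeria_fluviatilis, Otocyon_litoralis, Panthera_brevicauda, Raphanus_bicolor, Sinapis_domesticus.

12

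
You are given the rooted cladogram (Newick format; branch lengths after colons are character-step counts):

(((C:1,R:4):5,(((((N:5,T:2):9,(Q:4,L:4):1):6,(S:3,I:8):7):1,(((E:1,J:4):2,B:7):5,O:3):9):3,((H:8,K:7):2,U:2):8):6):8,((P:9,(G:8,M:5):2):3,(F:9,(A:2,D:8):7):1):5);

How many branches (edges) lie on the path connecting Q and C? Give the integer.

8

The MRCA of Q and C is the node subtending ((C,R),(((((N,T),(Q,L)),(S,I)),(((E,J),B),O)),((H,K),U))).
From Q up to that node: 6 branches. From C up to the same node: 2 branches. Total: 6 + 2 = 8.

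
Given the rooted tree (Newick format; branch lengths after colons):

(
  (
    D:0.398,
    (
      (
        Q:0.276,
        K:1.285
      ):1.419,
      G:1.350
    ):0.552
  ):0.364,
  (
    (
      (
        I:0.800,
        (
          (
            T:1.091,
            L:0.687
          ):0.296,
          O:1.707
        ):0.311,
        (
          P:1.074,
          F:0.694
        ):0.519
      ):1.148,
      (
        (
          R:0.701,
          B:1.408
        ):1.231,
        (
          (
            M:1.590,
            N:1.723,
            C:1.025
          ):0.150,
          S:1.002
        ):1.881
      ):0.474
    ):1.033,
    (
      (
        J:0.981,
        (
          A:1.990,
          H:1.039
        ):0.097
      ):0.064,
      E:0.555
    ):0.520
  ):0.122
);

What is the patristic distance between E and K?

4.817

The path runs E → … → MRCA → … → K; the MRCA is the root of the tree.
Branch lengths along that path: 0.555 + 0.520 + 0.122 + 0.364 + 0.552 + 1.419 + 1.285 = 4.817.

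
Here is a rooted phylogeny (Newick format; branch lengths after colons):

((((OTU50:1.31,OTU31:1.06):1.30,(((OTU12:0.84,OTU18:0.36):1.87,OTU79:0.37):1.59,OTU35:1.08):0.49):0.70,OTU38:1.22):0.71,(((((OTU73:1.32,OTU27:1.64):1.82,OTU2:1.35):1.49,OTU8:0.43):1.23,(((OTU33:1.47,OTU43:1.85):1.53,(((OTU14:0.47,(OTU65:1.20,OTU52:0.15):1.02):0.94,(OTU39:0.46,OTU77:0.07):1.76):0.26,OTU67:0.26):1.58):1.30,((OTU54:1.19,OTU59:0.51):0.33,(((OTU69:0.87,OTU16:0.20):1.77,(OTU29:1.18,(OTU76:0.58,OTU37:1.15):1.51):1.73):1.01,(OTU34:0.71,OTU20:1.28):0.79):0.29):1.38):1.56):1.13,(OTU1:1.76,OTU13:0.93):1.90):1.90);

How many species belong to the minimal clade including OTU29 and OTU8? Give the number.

The MRCA of OTU29 and OTU8 is the node subtending ((((OTU73,OTU27),OTU2),OTU8),(((OTU33,OTU43),(((OTU14,(OTU65,OTU52)),(OTU39,OTU77)),OTU67)),((OTU54,OTU59),(((OTU69,OTU16),(OTU29,(OTU76,OTU37))),(OTU34,OTU20))))).
That clade contains 21 terminal taxa: OTU14, OTU16, OTU2, OTU20, OTU27, OTU29, OTU33, OTU34, OTU37, OTU39, OTU43, OTU52, OTU54, OTU59, OTU65, OTU67, OTU69, OTU73, OTU76, OTU77, OTU8.

21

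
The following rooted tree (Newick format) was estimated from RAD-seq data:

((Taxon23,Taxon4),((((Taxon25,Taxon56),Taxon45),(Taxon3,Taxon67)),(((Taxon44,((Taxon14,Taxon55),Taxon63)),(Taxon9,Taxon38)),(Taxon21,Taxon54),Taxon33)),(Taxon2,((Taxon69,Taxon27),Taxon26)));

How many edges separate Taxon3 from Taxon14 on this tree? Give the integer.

9

The MRCA of Taxon3 and Taxon14 is the node subtending ((((Taxon25,Taxon56),Taxon45),(Taxon3,Taxon67)),(((Taxon44,((Taxon14,Taxon55),Taxon63)),(Taxon9,Taxon38)),(Taxon21,Taxon54),Taxon33)).
From Taxon3 up to that node: 3 branches. From Taxon14 up to the same node: 6 branches. Total: 3 + 6 = 9.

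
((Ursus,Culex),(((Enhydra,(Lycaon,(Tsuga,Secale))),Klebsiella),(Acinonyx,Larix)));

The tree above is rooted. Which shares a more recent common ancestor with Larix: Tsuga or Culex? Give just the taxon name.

The MRCA of Larix and Tsuga subtends (((Enhydra,(Lycaon,(Tsuga,Secale))),Klebsiella),(Acinonyx,Larix)) (7 taxa).
The MRCA of Larix and Culex is the root, subtending the entire tree (9 taxa).
The first is nested inside the second, so Larix shares a more recent common ancestor with Tsuga.

Tsuga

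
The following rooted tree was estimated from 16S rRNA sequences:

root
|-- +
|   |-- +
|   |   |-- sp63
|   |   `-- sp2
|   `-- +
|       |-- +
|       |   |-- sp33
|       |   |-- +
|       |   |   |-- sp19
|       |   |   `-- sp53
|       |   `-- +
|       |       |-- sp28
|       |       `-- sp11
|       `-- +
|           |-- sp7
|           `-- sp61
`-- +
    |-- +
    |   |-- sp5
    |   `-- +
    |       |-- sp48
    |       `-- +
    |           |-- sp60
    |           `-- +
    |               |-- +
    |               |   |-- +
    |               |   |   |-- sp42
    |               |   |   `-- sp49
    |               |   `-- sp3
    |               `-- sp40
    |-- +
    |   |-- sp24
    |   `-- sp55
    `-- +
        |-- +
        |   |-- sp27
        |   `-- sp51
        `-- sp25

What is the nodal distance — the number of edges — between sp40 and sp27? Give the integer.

8

The MRCA of sp40 and sp27 is the node subtending ((sp5,(sp48,(sp60,(((sp42,sp49),sp3),sp40)))),(sp24,sp55),((sp27,sp51),sp25)).
From sp40 up to that node: 5 branches. From sp27 up to the same node: 3 branches. Total: 5 + 3 = 8.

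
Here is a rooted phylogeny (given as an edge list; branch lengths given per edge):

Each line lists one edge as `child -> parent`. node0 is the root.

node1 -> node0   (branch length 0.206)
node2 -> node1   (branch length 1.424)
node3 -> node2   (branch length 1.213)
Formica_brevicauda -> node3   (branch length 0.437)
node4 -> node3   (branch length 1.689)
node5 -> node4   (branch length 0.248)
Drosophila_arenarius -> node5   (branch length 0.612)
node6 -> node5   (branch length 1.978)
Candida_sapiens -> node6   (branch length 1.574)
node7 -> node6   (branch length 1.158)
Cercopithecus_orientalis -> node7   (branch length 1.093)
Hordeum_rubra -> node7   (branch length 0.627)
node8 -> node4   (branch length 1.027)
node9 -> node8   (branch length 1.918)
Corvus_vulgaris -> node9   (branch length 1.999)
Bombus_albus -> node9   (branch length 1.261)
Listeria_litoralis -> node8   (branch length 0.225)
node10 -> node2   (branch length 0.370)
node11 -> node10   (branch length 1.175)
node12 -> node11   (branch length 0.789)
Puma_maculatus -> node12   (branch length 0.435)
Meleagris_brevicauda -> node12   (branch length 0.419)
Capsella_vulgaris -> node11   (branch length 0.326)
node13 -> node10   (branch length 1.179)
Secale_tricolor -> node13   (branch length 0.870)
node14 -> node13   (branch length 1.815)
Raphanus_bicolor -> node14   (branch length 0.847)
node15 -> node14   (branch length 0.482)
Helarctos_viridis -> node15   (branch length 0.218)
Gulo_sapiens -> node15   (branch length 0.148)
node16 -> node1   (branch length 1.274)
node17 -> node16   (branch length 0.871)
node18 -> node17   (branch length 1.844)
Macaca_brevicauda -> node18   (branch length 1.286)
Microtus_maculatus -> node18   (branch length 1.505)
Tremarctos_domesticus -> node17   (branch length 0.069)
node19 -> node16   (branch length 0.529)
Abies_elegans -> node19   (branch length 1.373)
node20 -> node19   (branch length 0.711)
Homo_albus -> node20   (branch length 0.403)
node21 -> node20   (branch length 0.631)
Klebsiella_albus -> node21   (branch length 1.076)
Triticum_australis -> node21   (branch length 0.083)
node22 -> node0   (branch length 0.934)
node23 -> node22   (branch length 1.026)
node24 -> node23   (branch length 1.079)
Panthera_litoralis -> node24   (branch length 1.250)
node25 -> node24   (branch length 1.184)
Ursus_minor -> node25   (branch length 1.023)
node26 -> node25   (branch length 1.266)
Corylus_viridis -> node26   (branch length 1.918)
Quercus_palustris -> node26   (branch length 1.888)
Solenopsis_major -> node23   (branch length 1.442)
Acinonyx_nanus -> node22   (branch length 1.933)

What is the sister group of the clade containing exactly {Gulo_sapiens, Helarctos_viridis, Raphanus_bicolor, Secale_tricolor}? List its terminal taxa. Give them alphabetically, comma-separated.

Capsella_vulgaris, Meleagris_brevicauda, Puma_maculatus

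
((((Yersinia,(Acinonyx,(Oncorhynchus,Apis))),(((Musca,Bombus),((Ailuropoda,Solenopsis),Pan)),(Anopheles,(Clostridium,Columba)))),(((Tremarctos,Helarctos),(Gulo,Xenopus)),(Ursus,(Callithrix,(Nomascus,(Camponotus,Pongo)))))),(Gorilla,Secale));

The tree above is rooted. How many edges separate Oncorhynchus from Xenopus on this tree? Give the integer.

The MRCA of Oncorhynchus and Xenopus is the node subtending (((Yersinia,(Acinonyx,(Oncorhynchus,Apis))),(((Musca,Bombus),((Ailuropoda,Solenopsis),Pan)),(Anopheles,(Clostridium,Columba)))),(((Tremarctos,Helarctos),(Gulo,Xenopus)),(Ursus,(Callithrix,(Nomascus,(Camponotus,Pongo)))))).
From Oncorhynchus up to that node: 5 branches. From Xenopus up to the same node: 4 branches. Total: 5 + 4 = 9.

9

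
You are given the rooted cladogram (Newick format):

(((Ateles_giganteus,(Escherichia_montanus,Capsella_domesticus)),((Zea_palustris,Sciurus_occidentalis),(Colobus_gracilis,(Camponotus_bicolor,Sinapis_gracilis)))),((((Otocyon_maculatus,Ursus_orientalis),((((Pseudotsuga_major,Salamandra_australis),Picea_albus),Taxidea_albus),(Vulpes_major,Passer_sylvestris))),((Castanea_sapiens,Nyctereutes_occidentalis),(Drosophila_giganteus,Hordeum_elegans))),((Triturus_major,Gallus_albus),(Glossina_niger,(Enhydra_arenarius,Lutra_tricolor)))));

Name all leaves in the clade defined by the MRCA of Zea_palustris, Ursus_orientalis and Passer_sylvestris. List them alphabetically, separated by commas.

Ateles_giganteus, Camponotus_bicolor, Capsella_domesticus, Castanea_sapiens, Colobus_gracilis, Drosophila_giganteus, Enhydra_arenarius, Escherichia_montanus, Gallus_albus, Glossina_niger, Hordeum_elegans, Lutra_tricolor, Nyctereutes_occidentalis, Otocyon_maculatus, Passer_sylvestris, Picea_albus, Pseudotsuga_major, Salamandra_australis, Sciurus_occidentalis, Sinapis_gracilis, Taxidea_albus, Triturus_major, Ursus_orientalis, Vulpes_major, Zea_palustris

Tracing Zea_palustris: it sits inside (Zea_palustris,Sciurus_occidentalis).
Tracing Ursus_orientalis: it sits inside (Otocyon_maculatus,Ursus_orientalis).
Tracing Passer_sylvestris: it sits inside (Vulpes_major,Passer_sylvestris).
The smallest clade enclosing all 3 is the whole tree (their MRCA is the root), so the answer is all 25 tips in alphabetical order.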